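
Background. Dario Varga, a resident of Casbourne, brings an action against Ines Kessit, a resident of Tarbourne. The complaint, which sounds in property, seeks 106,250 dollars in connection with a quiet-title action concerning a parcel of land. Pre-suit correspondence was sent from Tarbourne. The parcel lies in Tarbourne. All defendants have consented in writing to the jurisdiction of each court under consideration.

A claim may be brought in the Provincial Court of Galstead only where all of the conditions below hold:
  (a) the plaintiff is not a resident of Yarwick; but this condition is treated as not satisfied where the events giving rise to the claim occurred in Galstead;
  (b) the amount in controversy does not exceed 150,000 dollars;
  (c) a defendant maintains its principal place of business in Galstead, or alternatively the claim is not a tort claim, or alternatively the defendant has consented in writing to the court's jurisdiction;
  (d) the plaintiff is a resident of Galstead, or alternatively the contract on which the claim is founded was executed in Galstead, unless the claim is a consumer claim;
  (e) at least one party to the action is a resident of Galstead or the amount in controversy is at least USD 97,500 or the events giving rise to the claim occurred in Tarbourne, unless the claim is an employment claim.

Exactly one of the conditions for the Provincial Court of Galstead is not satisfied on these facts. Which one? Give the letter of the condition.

(d)

The Provincial Court of Galstead:
  (a) The plaintiff resides in Casbourne, which is not Yarwick. The exception is not triggered, since the operative events occurred in Tarbourne, not Galstead. Met.
  (b) The amount in controversy is $106,250, within the $150,000 ceiling. Condition met.
  (c) The claim is a property claim, not a tort claim, so this disjunct is met. Met.
  (d) The plaintiff resides in Casbourne, not Galstead; no contract (and hence no place of execution) is alleged — every alternative fails. Nor does the 'unless' clause help: the claim is a property claim, not a consumer claim. Fails.
  (e) The amount in controversy is 106,250 dollars, which meets the 97,500 dollars floor, so one alternative holds. Satisfied.
Only condition (d) fails.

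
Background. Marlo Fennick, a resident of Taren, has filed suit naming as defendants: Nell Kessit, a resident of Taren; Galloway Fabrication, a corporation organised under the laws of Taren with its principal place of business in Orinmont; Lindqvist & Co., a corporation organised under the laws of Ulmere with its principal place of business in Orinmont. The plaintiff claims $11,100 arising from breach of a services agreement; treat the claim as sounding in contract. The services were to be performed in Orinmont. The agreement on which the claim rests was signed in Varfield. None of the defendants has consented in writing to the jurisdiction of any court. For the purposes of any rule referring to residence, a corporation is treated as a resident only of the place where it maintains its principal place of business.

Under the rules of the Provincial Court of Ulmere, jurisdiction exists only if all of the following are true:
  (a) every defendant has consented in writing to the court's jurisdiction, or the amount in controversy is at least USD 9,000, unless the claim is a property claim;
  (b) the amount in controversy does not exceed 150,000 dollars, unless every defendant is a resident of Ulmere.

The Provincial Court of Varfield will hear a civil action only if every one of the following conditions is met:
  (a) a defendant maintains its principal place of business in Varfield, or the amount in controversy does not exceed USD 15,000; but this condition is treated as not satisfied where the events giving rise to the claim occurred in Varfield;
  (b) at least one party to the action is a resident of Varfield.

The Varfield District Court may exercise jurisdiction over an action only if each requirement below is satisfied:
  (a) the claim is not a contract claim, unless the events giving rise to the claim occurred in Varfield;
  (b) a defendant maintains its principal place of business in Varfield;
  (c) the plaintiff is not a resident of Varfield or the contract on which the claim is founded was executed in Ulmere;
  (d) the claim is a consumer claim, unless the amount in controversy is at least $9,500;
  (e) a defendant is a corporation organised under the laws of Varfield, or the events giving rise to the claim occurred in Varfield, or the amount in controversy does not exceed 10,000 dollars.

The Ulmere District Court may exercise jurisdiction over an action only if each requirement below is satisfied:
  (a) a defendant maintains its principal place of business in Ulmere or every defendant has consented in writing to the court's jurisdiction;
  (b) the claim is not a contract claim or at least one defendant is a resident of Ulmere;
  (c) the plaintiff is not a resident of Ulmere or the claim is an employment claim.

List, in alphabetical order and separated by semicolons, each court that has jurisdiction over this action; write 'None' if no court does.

the Provincial Court of Ulmere

The Provincial Court of Ulmere:
  (a) The amount in controversy is $11,100, which meets the $9,000 floor, so this disjunct is met. Condition met.
  (b) The amount in controversy is $11,100, within the $150,000 ceiling. Met.
  → Every requirement is satisfied — jurisdiction.
The Provincial Court of Varfield:
  (a) The amount in controversy is USD 11,100, within the 15,000 dollars ceiling, so one alternative holds. The carve-out does not apply: the operative events occurred in Orinmont, not Varfield. Condition met.
  (b) No party resides in Varfield. Condition not met.
  → No jurisdiction.
The Varfield District Court:
  (a) The claim is a contract claim. Nor does the 'unless' clause help: the operative events occurred in Orinmont, not Varfield. Not met.
  (b) The corporate defendant(s) have their principal place of business in Orinmont, not Varfield. Condition not met.
  (c) The plaintiff resides in Taren, which is not Varfield — that alternative is enough. Condition met.
  (d) The claim is a contract claim, not a consumer claim. But the amount in controversy is 11,100 dollars, which meets the USD 9,500 floor, and the 'unless' clause therefore excuses the requirement. Condition met.
  (e) The corporate defendant(s) are organised in Taren, Ulmere, not Varfield; the operative events occurred in Orinmont, not Varfield; the amount in controversy is 11,100 dollars, above the $10,000 ceiling — every alternative fails. Fails.
  → Not every requirement is met — no jurisdiction.
The Ulmere District Court:
  (a) The corporate defendant(s) have their principal place of business in Orinmont, not Ulmere; no such written consent has been filed — none of the alternatives is met. Fails.
  (b) The claim is a contract claim; no defendant resides in Ulmere (they reside in Taren, Orinmont, Orinmont) — no alternative holds. Condition not met.
  (c) The plaintiff resides in Taren, which is not Ulmere, which satisfies one of the alternatives. Satisfied.
  → No jurisdiction.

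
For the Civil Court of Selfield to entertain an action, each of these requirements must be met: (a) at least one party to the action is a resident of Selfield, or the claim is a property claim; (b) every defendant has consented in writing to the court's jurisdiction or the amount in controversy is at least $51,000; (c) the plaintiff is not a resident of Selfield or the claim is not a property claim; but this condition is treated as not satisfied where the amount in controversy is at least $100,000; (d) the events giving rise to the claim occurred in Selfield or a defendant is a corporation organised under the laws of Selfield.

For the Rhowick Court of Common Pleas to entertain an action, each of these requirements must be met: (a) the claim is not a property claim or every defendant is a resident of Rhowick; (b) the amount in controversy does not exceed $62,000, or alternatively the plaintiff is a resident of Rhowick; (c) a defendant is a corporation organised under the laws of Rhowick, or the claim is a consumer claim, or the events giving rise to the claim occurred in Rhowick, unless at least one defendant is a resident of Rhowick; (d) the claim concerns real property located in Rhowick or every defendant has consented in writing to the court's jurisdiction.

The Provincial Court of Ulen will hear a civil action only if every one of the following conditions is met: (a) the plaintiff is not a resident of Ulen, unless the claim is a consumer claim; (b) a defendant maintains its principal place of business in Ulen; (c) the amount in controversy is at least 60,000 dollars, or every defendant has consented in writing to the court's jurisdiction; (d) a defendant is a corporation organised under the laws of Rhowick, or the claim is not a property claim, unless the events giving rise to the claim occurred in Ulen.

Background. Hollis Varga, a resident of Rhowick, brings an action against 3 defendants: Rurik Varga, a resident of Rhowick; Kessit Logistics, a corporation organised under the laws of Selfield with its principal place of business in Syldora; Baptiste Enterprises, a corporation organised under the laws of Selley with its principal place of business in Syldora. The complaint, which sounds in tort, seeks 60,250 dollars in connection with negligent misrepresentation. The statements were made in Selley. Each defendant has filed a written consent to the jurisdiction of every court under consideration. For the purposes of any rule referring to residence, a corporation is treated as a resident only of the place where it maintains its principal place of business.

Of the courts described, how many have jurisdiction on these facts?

1

The Civil Court of Selfield:
  (a) No party resides in Selfield; the claim is a tort claim, not a property claim — no alternative holds. Fails.
  (b) Every defendant has filed written consent — that alternative is enough. Met.
  (c) The plaintiff resides in Rhowick, which is not Selfield, so this disjunct is met. The carve-out does not apply: the amount in controversy is $60,250, below the USD 100,000 floor. Satisfied.
  (d) Kessit Logistics is organised under the laws of Selfield, so one alternative holds. Satisfied.
  → The court lacks jurisdiction.
The Rhowick Court of Common Pleas:
  (a) The claim is a tort claim, not a property claim, so this disjunct is met. Met.
  (b) The amount in controversy is 60,250 dollars, within the $62,000 ceiling — that alternative is enough. Condition met.
  (c) The corporate defendant(s) are organised in Selfield, Selley, not Rhowick; the claim is a tort claim, not a consumer claim; the operative events occurred in Selley, not Rhowick — no alternative holds. But Rurik Varga resides in Rhowick, and the 'unless' clause therefore excuses the requirement. Satisfied.
  (d) Every defendant has filed written consent, so one alternative holds. Condition met.
  → All conditions met; jurisdiction exists.
The Provincial Court of Ulen:
  (a) The plaintiff resides in Rhowick, which is not Ulen. Satisfied.
  (b) The corporate defendant(s) have their principal place of business in Syldora, not Ulen. Not met.
  (c) The amount in controversy is 60,250 dollars, which meets the 60,000 dollars floor — that alternative is enough. Condition met.
  (d) The claim is a tort claim, not a property claim, which satisfies one of the alternatives. Condition met.
  → At least one condition fails; no jurisdiction.
Courts with jurisdiction: the Rhowick Court of Common Pleas — 1 in total.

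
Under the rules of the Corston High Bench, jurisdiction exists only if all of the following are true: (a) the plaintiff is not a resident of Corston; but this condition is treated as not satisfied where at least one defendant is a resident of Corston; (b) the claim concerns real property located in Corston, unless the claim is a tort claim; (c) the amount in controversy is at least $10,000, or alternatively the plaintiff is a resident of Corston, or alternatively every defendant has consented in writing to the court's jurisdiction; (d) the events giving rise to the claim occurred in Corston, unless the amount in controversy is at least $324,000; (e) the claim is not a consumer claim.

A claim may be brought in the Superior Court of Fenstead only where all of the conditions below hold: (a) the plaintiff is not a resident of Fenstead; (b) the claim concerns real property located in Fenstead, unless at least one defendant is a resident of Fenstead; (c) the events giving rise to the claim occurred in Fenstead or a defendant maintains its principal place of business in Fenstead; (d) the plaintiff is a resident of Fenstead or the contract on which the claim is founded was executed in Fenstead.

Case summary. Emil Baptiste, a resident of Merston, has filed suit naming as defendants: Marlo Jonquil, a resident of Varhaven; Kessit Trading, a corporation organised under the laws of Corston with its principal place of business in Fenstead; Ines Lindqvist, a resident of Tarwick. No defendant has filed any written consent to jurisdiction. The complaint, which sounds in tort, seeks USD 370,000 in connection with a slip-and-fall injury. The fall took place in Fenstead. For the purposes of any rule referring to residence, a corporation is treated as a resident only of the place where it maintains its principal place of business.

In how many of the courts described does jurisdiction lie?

1

The Corston High Bench:
  (a) The plaintiff resides in Merston, which is not Corston. And the carve-out is inapplicable — no defendant resides in Corston (they reside in Varhaven, Fenstead, Tarwick). Satisfied.
  (b) The claim does not concern real property. However, the claim is a tort claim, so the 'unless' proviso supplies this condition. Met.
  (c) The amount in controversy is $370,000, which meets the 10,000 dollars floor, so one alternative holds. Condition met.
  (d) The operative events occurred in Fenstead, not Corston. But the amount in controversy is $370,000, which meets the USD 324,000 floor, and the 'unless' clause therefore excuses the requirement. Met.
  (e) The claim is a tort claim, not a consumer claim. Met.
  → The court has jurisdiction.
The Superior Court of Fenstead:
  (a) The plaintiff resides in Merston, which is not Fenstead. Satisfied.
  (b) The claim does not concern real property. However, Kessit Trading resides in Fenstead, so the 'unless' proviso supplies this condition. Met.
  (c) The operative events occurred in Fenstead, which satisfies one of the alternatives. Met.
  (d) The plaintiff resides in Merston, not Fenstead; no contract (and hence no place of execution) is alleged — none of the alternatives is met. Fails.
  → No jurisdiction.
Courts with jurisdiction: the Corston High Bench — 1 in total.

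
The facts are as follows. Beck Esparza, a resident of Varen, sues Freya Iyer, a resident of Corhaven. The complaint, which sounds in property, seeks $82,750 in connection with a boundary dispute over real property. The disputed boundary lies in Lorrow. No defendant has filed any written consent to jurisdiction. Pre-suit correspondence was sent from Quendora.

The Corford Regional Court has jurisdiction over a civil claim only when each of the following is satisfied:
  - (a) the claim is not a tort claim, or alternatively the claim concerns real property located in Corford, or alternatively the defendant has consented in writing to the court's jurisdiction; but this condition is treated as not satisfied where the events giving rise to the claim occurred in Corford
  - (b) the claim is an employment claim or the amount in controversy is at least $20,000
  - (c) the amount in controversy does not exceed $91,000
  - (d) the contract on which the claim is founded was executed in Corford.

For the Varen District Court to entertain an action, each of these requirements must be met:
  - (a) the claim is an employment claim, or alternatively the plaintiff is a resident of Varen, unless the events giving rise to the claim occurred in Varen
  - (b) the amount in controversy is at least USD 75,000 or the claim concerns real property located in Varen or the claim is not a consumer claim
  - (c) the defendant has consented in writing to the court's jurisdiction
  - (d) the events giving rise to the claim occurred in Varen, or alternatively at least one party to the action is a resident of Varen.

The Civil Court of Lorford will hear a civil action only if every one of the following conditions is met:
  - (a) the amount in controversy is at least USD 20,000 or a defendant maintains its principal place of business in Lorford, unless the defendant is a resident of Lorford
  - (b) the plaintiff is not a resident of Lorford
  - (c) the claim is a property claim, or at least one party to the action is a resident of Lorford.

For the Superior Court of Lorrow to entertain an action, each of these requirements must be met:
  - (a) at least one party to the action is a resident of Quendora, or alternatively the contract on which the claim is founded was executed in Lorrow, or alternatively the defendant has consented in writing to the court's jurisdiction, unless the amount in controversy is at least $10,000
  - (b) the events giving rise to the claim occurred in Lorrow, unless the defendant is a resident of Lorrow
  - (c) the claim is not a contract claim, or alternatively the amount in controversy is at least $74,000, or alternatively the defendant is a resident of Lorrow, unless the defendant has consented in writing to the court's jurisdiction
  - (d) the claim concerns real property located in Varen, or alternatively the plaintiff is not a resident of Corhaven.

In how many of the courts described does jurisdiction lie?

2

The Corford Regional Court:
  (a) The claim is a property claim, not a tort claim, so one alternative holds. The exception is not triggered, since the operative events occurred in Lorrow, not Corford. Met.
  (b) The amount in controversy is USD 82,750, which meets the 20,000 dollars floor, which satisfies one of the alternatives. Met.
  (c) The amount in controversy is 82,750 dollars, within the $91,000 ceiling. Condition met.
  (d) No contract (and hence no place of execution) is alleged. Fails.
  → No jurisdiction.
The Varen District Court:
  (a) The plaintiff resides in Varen, which satisfies one of the alternatives. Met.
  (b) The amount in controversy is $82,750, which meets the $75,000 floor, so one alternative holds. Met.
  (c) No such written consent has been filed. Not met.
  (d) Beck Esparza resides in Varen, so this disjunct is met. Condition met.
  → Not every requirement is met — no jurisdiction.
The Civil Court of Lorford:
  (a) The amount in controversy is $82,750, which meets the USD 20,000 floor, which satisfies one of the alternatives. Satisfied.
  (b) The plaintiff resides in Varen, which is not Lorford. Met.
  (c) The claim is a property claim, so one alternative holds. Satisfied.
  → Jurisdiction lies.
The Superior Court of Lorrow:
  (a) No party resides in Quendora; no contract (and hence no place of execution) is alleged; no such written consent has been filed — no alternative holds. But the amount in controversy is 82,750 dollars, which meets the USD 10,000 floor, and the 'unless' clause therefore excuses the requirement. Met.
  (b) The operative events occurred in Lorrow. Met.
  (c) The claim is a property claim, not a contract claim, so this disjunct is met. Condition met.
  (d) The plaintiff resides in Varen, which is not Corhaven, so this disjunct is met. Condition met.
  → The court has jurisdiction.
Courts with jurisdiction: the Civil Court of Lorford, the Superior Court of Lorrow — 2 in total.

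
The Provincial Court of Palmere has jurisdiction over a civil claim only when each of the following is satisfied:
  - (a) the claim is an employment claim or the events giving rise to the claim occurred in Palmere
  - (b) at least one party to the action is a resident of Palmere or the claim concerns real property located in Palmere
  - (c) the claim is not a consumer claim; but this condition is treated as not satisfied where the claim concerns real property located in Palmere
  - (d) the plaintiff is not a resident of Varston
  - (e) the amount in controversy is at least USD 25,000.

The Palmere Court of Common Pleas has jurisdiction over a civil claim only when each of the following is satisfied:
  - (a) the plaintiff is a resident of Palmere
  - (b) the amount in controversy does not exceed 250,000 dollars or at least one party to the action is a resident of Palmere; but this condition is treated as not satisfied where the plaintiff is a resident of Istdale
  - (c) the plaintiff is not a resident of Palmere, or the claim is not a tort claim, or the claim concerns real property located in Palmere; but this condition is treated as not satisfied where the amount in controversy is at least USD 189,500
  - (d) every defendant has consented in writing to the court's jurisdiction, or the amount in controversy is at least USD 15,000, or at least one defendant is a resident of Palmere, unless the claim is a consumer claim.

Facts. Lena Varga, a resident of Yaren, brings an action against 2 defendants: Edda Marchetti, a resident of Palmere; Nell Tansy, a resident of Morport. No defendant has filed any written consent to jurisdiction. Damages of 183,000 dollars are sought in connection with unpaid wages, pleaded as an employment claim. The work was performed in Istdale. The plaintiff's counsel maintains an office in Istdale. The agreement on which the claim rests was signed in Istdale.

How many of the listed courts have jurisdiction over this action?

1

The Provincial Court of Palmere:
  (a) The claim is an employment claim, so this disjunct is met. Met.
  (b) Edda Marchetti resides in Palmere, so this disjunct is met. Condition met.
  (c) The claim is an employment claim, not a consumer claim. And the carve-out is inapplicable — the claim does not concern real property. Satisfied.
  (d) The plaintiff resides in Yaren, which is not Varston. Condition met.
  (e) The amount in controversy is USD 183,000, which meets the $25,000 floor. Met.
  → All conditions met; jurisdiction exists.
The Palmere Court of Common Pleas:
  (a) The plaintiff resides in Yaren, not Palmere. Not satisfied.
  (b) The amount in controversy is $183,000, within the USD 250,000 ceiling — that alternative is enough. The carve-out does not apply: the plaintiff resides in Yaren, not Istdale. Met.
  (c) The plaintiff resides in Yaren, which is not Palmere, so one alternative holds. The carve-out does not apply: the amount in controversy is USD 183,000, below the USD 189,500 floor. Satisfied.
  (d) The amount in controversy is 183,000 dollars, which meets the $15,000 floor, which satisfies one of the alternatives. Met.
  → Not every requirement is met — no jurisdiction.
Courts with jurisdiction: the Provincial Court of Palmere — 1 in total.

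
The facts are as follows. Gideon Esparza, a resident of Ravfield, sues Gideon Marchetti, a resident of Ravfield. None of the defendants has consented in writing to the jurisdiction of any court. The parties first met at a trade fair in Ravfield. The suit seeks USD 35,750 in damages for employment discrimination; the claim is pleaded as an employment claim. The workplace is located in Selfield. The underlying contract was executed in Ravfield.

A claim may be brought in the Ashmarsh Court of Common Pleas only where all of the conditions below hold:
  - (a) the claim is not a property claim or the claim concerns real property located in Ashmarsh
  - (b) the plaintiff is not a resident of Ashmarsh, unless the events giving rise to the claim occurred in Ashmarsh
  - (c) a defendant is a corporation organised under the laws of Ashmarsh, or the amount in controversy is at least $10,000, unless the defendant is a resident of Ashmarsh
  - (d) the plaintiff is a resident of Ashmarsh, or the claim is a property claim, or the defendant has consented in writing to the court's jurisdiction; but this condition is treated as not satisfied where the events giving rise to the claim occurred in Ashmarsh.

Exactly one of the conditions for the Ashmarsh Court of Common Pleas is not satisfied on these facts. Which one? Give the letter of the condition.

(d)

The Ashmarsh Court of Common Pleas:
  (a) The claim is an employment claim, not a property claim, which satisfies one of the alternatives. Met.
  (b) The plaintiff resides in Ravfield, which is not Ashmarsh. Satisfied.
  (c) The amount in controversy is $35,750, which meets the $10,000 floor, so one alternative holds. Satisfied.
  (d) The plaintiff resides in Ravfield, not Ashmarsh; the claim is an employment claim, not a property claim; no such written consent has been filed — none of the alternatives is met. Not met.
Only condition (d) fails.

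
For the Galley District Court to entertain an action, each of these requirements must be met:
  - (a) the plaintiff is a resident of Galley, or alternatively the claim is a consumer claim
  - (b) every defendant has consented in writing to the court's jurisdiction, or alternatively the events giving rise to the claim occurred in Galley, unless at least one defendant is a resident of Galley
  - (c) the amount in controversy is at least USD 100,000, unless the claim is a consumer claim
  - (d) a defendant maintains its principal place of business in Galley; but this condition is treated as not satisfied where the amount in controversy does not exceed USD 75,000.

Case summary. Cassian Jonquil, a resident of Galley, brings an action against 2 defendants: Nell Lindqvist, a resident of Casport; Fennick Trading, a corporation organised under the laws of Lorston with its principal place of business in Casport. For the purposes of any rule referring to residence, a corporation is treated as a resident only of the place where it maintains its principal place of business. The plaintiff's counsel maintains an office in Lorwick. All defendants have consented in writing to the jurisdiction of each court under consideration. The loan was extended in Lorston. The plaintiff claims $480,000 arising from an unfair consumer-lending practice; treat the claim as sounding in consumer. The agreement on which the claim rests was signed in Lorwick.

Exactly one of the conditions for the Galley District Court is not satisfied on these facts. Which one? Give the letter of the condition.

(d)

The Galley District Court:
  (a) The plaintiff resides in Galley, so this disjunct is met. Met.
  (b) Every defendant has filed written consent, so this disjunct is met. Condition met.
  (c) The amount in controversy is 480,000 dollars, which meets the USD 100,000 floor. Met.
  (d) The corporate defendant(s) have their principal place of business in Casport, not Galley. Condition not met.
Only condition (d) fails.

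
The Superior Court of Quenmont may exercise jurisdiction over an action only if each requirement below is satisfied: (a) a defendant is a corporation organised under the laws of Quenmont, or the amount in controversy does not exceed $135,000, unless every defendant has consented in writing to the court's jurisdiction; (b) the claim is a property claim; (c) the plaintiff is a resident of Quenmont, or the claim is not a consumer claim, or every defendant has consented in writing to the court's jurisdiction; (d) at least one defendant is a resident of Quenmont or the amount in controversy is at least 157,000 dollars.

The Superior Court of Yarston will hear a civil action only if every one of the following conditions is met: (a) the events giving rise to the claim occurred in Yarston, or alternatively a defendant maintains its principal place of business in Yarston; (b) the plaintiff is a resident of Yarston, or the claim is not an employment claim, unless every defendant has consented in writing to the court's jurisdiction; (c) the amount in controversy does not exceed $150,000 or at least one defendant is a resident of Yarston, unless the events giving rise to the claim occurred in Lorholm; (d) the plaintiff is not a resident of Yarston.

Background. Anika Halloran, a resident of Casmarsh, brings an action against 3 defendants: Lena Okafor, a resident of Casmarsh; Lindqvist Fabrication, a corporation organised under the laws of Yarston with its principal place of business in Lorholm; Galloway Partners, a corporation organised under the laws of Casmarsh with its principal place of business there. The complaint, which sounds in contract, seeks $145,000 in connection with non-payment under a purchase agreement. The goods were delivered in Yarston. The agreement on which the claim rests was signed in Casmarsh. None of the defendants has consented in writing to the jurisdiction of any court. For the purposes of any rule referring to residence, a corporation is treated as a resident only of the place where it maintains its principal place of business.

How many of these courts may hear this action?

1

The Superior Court of Quenmont:
  (a) The corporate defendant(s) are organised in Casmarsh, Yarston, not Quenmont; the amount in controversy is $145,000, above the $135,000 ceiling — every alternative fails. The proviso offers no rescue either, since no such written consent has been filed. Condition not met.
  (b) The claim is a contract claim, not a property claim. Not met.
  (c) The claim is a contract claim, not a consumer claim, so this disjunct is met. Satisfied.
  (d) No defendant resides in Quenmont (they reside in Casmarsh, Lorholm, Casmarsh); the amount in controversy is $145,000, below the 157,000 dollars floor — every alternative fails. Not satisfied.
  → No jurisdiction.
The Superior Court of Yarston:
  (a) The operative events occurred in Yarston — that alternative is enough. Met.
  (b) The claim is a contract claim, not an employment claim, which satisfies one of the alternatives. Satisfied.
  (c) The amount in controversy is USD 145,000, within the USD 150,000 ceiling, which satisfies one of the alternatives. Met.
  (d) The plaintiff resides in Casmarsh, which is not Yarston. Met.
  → Every requirement is satisfied — jurisdiction.
Courts with jurisdiction: the Superior Court of Yarston — 1 in total.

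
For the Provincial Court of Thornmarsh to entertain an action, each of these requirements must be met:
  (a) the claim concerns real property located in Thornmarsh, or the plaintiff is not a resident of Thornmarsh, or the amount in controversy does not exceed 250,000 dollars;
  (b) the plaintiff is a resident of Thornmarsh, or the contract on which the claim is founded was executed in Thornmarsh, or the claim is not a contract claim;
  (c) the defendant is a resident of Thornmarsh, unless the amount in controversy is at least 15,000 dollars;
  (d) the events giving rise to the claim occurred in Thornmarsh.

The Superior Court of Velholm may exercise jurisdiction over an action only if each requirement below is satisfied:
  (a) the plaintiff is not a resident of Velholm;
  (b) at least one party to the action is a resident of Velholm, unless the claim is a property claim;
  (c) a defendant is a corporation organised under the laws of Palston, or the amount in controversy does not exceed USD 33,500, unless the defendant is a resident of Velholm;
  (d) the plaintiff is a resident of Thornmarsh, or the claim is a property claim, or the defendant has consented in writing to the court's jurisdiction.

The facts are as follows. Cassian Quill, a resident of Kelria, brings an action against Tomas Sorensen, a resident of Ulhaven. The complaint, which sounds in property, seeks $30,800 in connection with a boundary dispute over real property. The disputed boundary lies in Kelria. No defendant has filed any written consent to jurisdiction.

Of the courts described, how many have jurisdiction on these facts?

1

The Provincial Court of Thornmarsh:
  (a) The plaintiff resides in Kelria, which is not Thornmarsh, which satisfies one of the alternatives. Condition met.
  (b) The claim is a property claim, not a contract claim — that alternative is enough. Condition met.
  (c) The defendant resides in Ulhaven, not Thornmarsh. However, the amount in controversy is $30,800, which meets the 15,000 dollars floor, so the 'unless' proviso supplies this condition. Met.
  (d) The operative events occurred in Kelria, not Thornmarsh. Condition not met.
  → Not every requirement is met — no jurisdiction.
The Superior Court of Velholm:
  (a) The plaintiff resides in Kelria, which is not Velholm. Condition met.
  (b) No party resides in Velholm. However, the claim is a property claim, so the 'unless' proviso supplies this condition. Met.
  (c) The amount in controversy is 30,800 dollars, within the 33,500 dollars ceiling, which satisfies one of the alternatives. Satisfied.
  (d) The claim is a property claim, which satisfies one of the alternatives. Condition met.
  → Every requirement is satisfied — jurisdiction.
Courts with jurisdiction: the Superior Court of Velholm — 1 in total.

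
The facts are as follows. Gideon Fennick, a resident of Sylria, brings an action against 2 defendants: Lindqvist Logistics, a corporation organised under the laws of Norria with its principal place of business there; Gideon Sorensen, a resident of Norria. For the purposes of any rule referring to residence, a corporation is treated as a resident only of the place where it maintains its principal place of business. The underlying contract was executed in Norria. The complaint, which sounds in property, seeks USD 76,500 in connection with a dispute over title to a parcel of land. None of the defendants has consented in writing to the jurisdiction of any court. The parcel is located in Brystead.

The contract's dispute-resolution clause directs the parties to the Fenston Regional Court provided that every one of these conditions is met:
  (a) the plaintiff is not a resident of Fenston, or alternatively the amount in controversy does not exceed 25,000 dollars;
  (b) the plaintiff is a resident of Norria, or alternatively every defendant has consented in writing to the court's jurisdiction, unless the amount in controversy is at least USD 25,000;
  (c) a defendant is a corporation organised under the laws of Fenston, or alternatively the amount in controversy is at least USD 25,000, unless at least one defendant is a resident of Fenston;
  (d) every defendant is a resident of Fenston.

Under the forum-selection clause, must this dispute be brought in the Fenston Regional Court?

No

The Fenston Regional Court:
  (a) The plaintiff resides in Sylria, which is not Fenston, so one alternative holds. Condition met.
  (b) The plaintiff resides in Sylria, not Norria; no such written consent has been filed — every alternative fails. But the amount in controversy is USD 76,500, which meets the 25,000 dollars floor, and the 'unless' clause therefore excuses the requirement. Satisfied.
  (c) The amount in controversy is $76,500, which meets the $25,000 floor, which satisfies one of the alternatives. Satisfied.
  (d) The defendants reside as follows — Lindqvist Logistics in Norria, Gideon Sorensen in Norria — not all in Fenston. Not met.
  → Forum clause is not triggered.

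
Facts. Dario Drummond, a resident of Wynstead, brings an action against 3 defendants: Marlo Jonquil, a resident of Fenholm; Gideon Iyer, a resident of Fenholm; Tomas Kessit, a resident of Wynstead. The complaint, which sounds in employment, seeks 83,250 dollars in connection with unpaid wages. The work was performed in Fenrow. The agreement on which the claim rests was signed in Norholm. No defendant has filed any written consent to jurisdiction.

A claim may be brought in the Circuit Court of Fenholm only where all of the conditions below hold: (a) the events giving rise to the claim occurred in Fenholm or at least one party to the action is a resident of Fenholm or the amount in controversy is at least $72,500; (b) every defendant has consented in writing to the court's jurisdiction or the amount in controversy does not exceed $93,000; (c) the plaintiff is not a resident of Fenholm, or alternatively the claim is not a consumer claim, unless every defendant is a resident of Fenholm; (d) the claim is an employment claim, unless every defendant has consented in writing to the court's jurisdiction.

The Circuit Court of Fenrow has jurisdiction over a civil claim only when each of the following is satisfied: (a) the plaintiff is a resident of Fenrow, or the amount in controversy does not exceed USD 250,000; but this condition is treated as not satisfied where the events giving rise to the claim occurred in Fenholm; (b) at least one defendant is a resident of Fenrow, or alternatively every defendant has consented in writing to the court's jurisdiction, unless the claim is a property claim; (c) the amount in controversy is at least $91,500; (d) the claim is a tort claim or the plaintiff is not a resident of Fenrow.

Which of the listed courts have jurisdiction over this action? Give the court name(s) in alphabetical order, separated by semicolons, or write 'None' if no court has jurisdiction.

The Circuit Court of Fenholm:
  (a) Marlo Jonquil resides in Fenholm — that alternative is enough. Satisfied.
  (b) The amount in controversy is $83,250, within the 93,000 dollars ceiling — that alternative is enough. Satisfied.
  (c) The plaintiff resides in Wynstead, which is not Fenholm, so this disjunct is met. Met.
  (d) The claim is an employment claim. Met.
  → All conditions met; jurisdiction exists.
The Circuit Court of Fenrow:
  (a) The amount in controversy is $83,250, within the $250,000 ceiling — that alternative is enough. The exception is not triggered, since the operative events occurred in Fenrow, not Fenholm. Condition met.
  (b) No defendant resides in Fenrow (they reside in Fenholm, Fenholm, Wynstead); no such written consent has been filed — none of the alternatives is met. The proviso offers no rescue either, since the claim is an employment claim, not a property claim. Not satisfied.
  (c) The amount in controversy is $83,250, below the 91,500 dollars floor. Fails.
  (d) The plaintiff resides in Wynstead, which is not Fenrow, which satisfies one of the alternatives. Satisfied.
  → At least one condition fails; no jurisdiction.

the Circuit Court of Fenholm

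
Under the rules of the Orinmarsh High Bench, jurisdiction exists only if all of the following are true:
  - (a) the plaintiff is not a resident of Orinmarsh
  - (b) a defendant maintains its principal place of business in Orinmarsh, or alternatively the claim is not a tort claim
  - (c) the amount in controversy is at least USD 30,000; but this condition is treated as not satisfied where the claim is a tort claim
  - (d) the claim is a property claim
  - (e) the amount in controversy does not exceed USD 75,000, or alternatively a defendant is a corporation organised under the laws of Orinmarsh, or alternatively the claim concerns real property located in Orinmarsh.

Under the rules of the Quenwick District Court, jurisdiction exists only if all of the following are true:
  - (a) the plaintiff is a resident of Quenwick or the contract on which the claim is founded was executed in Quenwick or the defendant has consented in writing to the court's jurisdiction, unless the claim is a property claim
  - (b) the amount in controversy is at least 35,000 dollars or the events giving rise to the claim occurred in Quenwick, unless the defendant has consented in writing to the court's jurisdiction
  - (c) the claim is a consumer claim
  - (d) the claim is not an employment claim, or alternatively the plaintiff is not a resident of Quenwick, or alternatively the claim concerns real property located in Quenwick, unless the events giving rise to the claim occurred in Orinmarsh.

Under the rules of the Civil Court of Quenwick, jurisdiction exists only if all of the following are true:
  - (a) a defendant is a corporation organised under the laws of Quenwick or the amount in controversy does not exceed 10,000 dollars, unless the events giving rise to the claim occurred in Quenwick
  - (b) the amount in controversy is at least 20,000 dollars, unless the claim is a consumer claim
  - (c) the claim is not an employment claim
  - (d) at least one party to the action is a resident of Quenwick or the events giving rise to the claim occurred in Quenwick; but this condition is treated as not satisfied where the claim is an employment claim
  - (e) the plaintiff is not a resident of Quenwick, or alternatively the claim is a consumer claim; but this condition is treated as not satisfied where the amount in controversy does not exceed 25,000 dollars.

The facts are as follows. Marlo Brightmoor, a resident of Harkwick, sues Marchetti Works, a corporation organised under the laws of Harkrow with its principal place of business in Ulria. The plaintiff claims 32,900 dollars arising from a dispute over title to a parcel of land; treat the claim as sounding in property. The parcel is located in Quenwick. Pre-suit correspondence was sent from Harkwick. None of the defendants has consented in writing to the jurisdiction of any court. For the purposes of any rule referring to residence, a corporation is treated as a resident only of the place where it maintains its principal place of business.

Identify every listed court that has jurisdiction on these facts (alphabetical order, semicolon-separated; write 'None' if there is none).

the Civil Court of Quenwick; the Orinmarsh High Bench

The Orinmarsh High Bench:
  (a) The plaintiff resides in Harkwick, which is not Orinmarsh. Satisfied.
  (b) The claim is a property claim, not a tort claim, which satisfies one of the alternatives. Met.
  (c) The amount in controversy is $32,900, which meets the USD 30,000 floor. The exception is not triggered, since the claim is a property claim, not a tort claim. Met.
  (d) The claim is a property claim. Satisfied.
  (e) The amount in controversy is 32,900 dollars, within the $75,000 ceiling — that alternative is enough. Satisfied.
  → The court has jurisdiction.
The Quenwick District Court:
  (a) The plaintiff resides in Harkwick, not Quenwick; no contract (and hence no place of execution) is alleged; no such written consent has been filed — none of the alternatives is met. But the claim is a property claim, and the 'unless' clause therefore excuses the requirement. Met.
  (b) The operative events occurred in Quenwick, so this disjunct is met. Satisfied.
  (c) The claim is a property claim, not a consumer claim. Not met.
  (d) The claim is a property claim, not an employment claim — that alternative is enough. Met.
  → Not every requirement is met — no jurisdiction.
The Civil Court of Quenwick:
  (a) The corporate defendant(s) are organised in Harkrow, not Quenwick; the amount in controversy is $32,900, above the USD 10,000 ceiling — none of the alternatives is met. However, the operative events occurred in Quenwick, so the 'unless' proviso supplies this condition. Condition met.
  (b) The amount in controversy is $32,900, which meets the 20,000 dollars floor. Satisfied.
  (c) The claim is a property claim, not an employment claim. Satisfied.
  (d) The operative events occurred in Quenwick — that alternative is enough. The exception is not triggered, since the claim is a property claim, not an employment claim. Met.
  (e) The plaintiff resides in Harkwick, which is not Quenwick, which satisfies one of the alternatives. The exception is not triggered, since the amount in controversy is USD 32,900, above the $25,000 ceiling. Met.
  → The court has jurisdiction.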